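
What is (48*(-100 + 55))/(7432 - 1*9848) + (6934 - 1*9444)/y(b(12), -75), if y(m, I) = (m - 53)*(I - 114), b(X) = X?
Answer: 667105/1170099 ≈ 0.57013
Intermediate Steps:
y(m, I) = (-114 + I)*(-53 + m) (y(m, I) = (-53 + m)*(-114 + I) = (-114 + I)*(-53 + m))
(48*(-100 + 55))/(7432 - 1*9848) + (6934 - 1*9444)/y(b(12), -75) = (48*(-100 + 55))/(7432 - 1*9848) + (6934 - 1*9444)/(6042 - 114*12 - 53*(-75) - 75*12) = (48*(-45))/(7432 - 9848) + (6934 - 9444)/(6042 - 1368 + 3975 - 900) = -2160/(-2416) - 2510/7749 = -2160*(-1/2416) - 2510*1/7749 = 135/151 - 2510/7749 = 667105/1170099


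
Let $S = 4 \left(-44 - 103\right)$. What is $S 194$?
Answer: $-114072$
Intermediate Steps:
$S = -588$ ($S = 4 \left(-147\right) = -588$)
$S 194 = \left(-588\right) 194 = -114072$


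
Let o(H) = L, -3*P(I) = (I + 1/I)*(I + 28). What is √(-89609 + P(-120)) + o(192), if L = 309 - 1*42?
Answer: 267 + I*√83960330/30 ≈ 267.0 + 305.43*I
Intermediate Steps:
P(I) = -(28 + I)*(I + 1/I)/3 (P(I) = -(I + 1/I)*(I + 28)/3 = -(I + 1/I)*(28 + I)/3 = -(28 + I)*(I + 1/I)/3)
L = 267 (L = 309 - 42 = 267)
o(H) = 267
√(-89609 + P(-120)) + o(192) = √(-89609 + (⅓)*(-28 - 1*(-120)*(1 + (-120)² + 28*(-120)))/(-120)) + 267 = √(-89609 + (⅓)*(-1/120)*(-28 - 1*(-120)*(1 + 14400 - 3360))) + 267 = √(-89609 + (⅓)*(-1/120)*(-28 - 1*(-120)*11041)) + 267 = √(-89609 + (⅓)*(-1/120)*(-28 + 1324920)) + 267 = √(-89609 + (⅓)*(-1/120)*1324892) + 267 = √(-89609 - 331223/90) + 267 = √(-8396033/90) + 267 = I*√83960330/30 + 267 = 267 + I*√83960330/30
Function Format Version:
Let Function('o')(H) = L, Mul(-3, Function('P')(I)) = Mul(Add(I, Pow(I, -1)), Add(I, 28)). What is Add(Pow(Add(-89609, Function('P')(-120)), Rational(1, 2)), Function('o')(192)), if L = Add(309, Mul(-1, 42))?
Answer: Add(267, Mul(Rational(1, 30), I, Pow(83960330, Rational(1, 2)))) ≈ Add(267.00, Mul(305.43, I))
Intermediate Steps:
Function('P')(I) = Mul(Rational(-1, 3), Add(28, I), Add(I, Pow(I, -1))) (Function('P')(I) = Mul(Rational(-1, 3), Mul(Add(I, Pow(I, -1)), Add(I, 28))) = Mul(Rational(-1, 3), Mul(Add(I, Pow(I, -1)), Add(28, I))) = Mul(Rational(-1, 3), Mul(Add(28, I), Add(I, Pow(I, -1)))) = Mul(Rational(-1, 3), Add(28, I), Add(I, Pow(I, -1))))
L = 267 (L = Add(309, -42) = 267)
Function('o')(H) = 267
Add(Pow(Add(-89609, Function('P')(-120)), Rational(1, 2)), Function('o')(192)) = Add(Pow(Add(-89609, Mul(Rational(1, 3), Pow(-120, -1), Add(-28, Mul(-1, -120, Add(1, Pow(-120, 2), Mul(28, -120)))))), Rational(1, 2)), 267) = Add(Pow(Add(-89609, Mul(Rational(1, 3), Rational(-1, 120), Add(-28, Mul(-1, -120, Add(1, 14400, -3360))))), Rational(1, 2)), 267) = Add(Pow(Add(-89609, Mul(Rational(1, 3), Rational(-1, 120), Add(-28, Mul(-1, -120, 11041)))), Rational(1, 2)), 267) = Add(Pow(Add(-89609, Mul(Rational(1, 3), Rational(-1, 120), Add(-28, 1324920))), Rational(1, 2)), 267) = Add(Pow(Add(-89609, Mul(Rational(1, 3), Rational(-1, 120), 1324892)), Rational(1, 2)), 267) = Add(Pow(Add(-89609, Rational(-331223, 90)), Rational(1, 2)), 267) = Add(Pow(Rational(-8396033, 90), Rational(1, 2)), 267) = Add(Mul(Rational(1, 30), I, Pow(83960330, Rational(1, 2))), 267) = Add(267, Mul(Rational(1, 30), I, Pow(83960330, Rational(1, 2))))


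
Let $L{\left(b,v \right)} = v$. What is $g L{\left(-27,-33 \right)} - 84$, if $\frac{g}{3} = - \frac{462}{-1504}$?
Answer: $- \frac{86037}{752} \approx -114.41$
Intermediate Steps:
$g = \frac{693}{752}$ ($g = 3 \left(- \frac{462}{-1504}\right) = 3 \left(\left(-462\right) \left(- \frac{1}{1504}\right)\right) = 3 \cdot \frac{231}{752} = \frac{693}{752} \approx 0.92154$)
$g L{\left(-27,-33 \right)} - 84 = \frac{693}{752} \left(-33\right) - 84 = - \frac{22869}{752} - 84 = - \frac{86037}{752}$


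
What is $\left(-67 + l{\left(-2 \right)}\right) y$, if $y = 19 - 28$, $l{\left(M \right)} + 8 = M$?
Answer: $693$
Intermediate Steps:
$l{\left(M \right)} = -8 + M$
$y = -9$
$\left(-67 + l{\left(-2 \right)}\right) y = \left(-67 - 10\right) \left(-9\right) = \left(-77\right) \left(-9\right) = 693$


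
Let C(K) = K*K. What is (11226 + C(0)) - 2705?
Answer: 8521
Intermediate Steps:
C(K) = K²
(11226 + C(0)) - 2705 = (11226 + 0²) - 2705 = (11226 + 0) - 2705 = 11226 - 2705 = 8521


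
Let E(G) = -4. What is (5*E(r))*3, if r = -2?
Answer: -60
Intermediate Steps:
(5*E(r))*3 = (5*(-4))*3 = -20*3 = -60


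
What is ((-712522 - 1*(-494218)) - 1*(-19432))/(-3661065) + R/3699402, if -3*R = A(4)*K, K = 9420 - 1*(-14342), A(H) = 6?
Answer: 93619836914/2257291863855 ≈ 0.041474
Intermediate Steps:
K = 23762 (K = 9420 + 14342 = 23762)
R = -47524 (R = -2*23762 = -1/3*142572 = -47524)
((-712522 - 1*(-494218)) - 1*(-19432))/(-3661065) + R/3699402 = ((-712522 - 1*(-494218)) - 1*(-19432))/(-3661065) - 47524/3699402 = ((-712522 + 494218) + 19432)*(-1/3661065) - 47524*1/3699402 = (-218304 + 19432)*(-1/3661065) - 23762/1849701 = -198872*(-1/3661065) - 23762/1849701 = 198872/3661065 - 23762/1849701 = 93619836914/2257291863855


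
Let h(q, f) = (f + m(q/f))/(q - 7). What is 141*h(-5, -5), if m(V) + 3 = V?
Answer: 329/4 ≈ 82.250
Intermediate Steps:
m(V) = -3 + V
h(q, f) = (-3 + f + q/f)/(-7 + q) (h(q, f) = (f + (-3 + q/f))/(q - 7) = (-3 + f + q/f)/(-7 + q))
141*h(-5, -5) = 141*((-5 - 5*(-3 - 5))/((-5)*(-7 - 5))) = 141*(-⅕*(-5 - 5*(-8))/(-12)) = 141*(-⅕*(-1/12)*(-5 + 40)) = 141*(-⅕*(-1/12)*35) = 141*(7/12) = 329/4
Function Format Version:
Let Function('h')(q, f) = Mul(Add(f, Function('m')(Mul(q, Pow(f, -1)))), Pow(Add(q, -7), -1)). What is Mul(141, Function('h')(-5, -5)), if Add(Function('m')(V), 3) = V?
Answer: Rational(329, 4) ≈ 82.250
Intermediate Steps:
Function('m')(V) = Add(-3, V)
Function('h')(q, f) = Mul(Pow(Add(-7, q), -1), Add(-3, f, Mul(q, Pow(f, -1)))) (Function('h')(q, f) = Mul(Add(f, Add(-3, Mul(q, Pow(f, -1)))), Pow(Add(q, -7), -1)) = Mul(Add(-3, f, Mul(q, Pow(f, -1))), Pow(Add(-7, q), -1)) = Mul(Pow(Add(-7, q), -1), Add(-3, f, Mul(q, Pow(f, -1)))))
Mul(141, Function('h')(-5, -5)) = Mul(141, Mul(Pow(-5, -1), Pow(Add(-7, -5), -1), Add(-5, Mul(-5, Add(-3, -5))))) = Mul(141, Mul(Rational(-1, 5), Pow(-12, -1), Add(-5, Mul(-5, -8)))) = Mul(141, Mul(Rational(-1, 5), Rational(-1, 12), Add(-5, 40))) = Mul(141, Mul(Rational(-1, 5), Rational(-1, 12), 35)) = Mul(141, Rational(7, 12)) = Rational(329, 4)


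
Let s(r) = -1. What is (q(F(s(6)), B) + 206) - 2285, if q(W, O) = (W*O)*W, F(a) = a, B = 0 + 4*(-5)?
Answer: -2099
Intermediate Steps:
B = -20 (B = 0 - 20 = -20)
q(W, O) = O*W² (q(W, O) = (O*W)*W = O*W²)
(q(F(s(6)), B) + 206) - 2285 = (-20*(-1)² + 206) - 2285 = (-20*1 + 206) - 2285 = (-20 + 206) - 2285 = 186 - 2285 = -2099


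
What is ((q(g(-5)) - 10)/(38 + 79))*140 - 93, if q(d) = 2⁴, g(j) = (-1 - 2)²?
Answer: -3347/39 ≈ -85.821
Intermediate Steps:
g(j) = 9 (g(j) = (-3)² = 9)
q(d) = 16
((q(g(-5)) - 10)/(38 + 79))*140 - 93 = ((16 - 10)/(38 + 79))*140 - 93 = (6/117)*140 - 93 = (6*(1/117))*140 - 93 = (2/39)*140 - 93 = 280/39 - 93 = -3347/39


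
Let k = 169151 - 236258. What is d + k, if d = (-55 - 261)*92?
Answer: -96179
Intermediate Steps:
k = -67107
d = -29072 (d = -316*92 = -29072)
d + k = -29072 - 67107 = -96179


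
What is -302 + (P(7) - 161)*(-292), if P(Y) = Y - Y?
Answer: 46710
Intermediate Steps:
P(Y) = 0
-302 + (P(7) - 161)*(-292) = -302 + (0 - 161)*(-292) = -302 - 161*(-292) = -302 + 47012 = 46710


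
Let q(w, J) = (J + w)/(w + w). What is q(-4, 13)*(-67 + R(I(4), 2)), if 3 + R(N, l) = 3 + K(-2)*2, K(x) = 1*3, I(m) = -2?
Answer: 549/8 ≈ 68.625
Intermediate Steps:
K(x) = 3
q(w, J) = (J + w)/(2*w) (q(w, J) = (J + w)/((2*w)) = (J + w)*(1/(2*w)) = (J + w)/(2*w))
R(N, l) = 6 (R(N, l) = -3 + (3 + 3*2) = -3 + (3 + 6) = -3 + 9 = 6)
q(-4, 13)*(-67 + R(I(4), 2)) = ((1/2)*(13 - 4)/(-4))*(-67 + 6) = ((1/2)*(-1/4)*9)*(-61) = -9/8*(-61) = 549/8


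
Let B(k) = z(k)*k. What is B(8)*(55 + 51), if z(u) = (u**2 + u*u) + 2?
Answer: 110240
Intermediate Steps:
z(u) = 2 + 2*u**2 (z(u) = (u**2 + u**2) + 2 = 2*u**2 + 2 = 2 + 2*u**2)
B(k) = k*(2 + 2*k**2) (B(k) = (2 + 2*k**2)*k = k*(2 + 2*k**2))
B(8)*(55 + 51) = (2*8*(1 + 8**2))*(55 + 51) = (2*8*(1 + 64))*106 = (2*8*65)*106 = 1040*106 = 110240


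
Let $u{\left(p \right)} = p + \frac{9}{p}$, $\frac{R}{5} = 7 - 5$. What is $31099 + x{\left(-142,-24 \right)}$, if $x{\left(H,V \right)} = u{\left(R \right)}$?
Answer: $\frac{311099}{10} \approx 31110.0$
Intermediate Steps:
$R = 10$ ($R = 5 \left(7 - 5\right) = 5 \cdot 2 = 10$)
$x{\left(H,V \right)} = \frac{109}{10}$ ($x{\left(H,V \right)} = 10 + \frac{9}{10} = \frac{109}{10}$)
$31099 + x{\left(-142,-24 \right)} = 31099 + \frac{109}{10} = \frac{311099}{10}$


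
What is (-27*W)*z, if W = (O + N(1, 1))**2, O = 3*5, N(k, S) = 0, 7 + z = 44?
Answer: -224775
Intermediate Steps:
z = 37 (z = -7 + 44 = 37)
O = 15
W = 225 (W = (15 + 0)**2 = 15**2 = 225)
(-27*W)*z = -27*225*37 = -6075*37 = -224775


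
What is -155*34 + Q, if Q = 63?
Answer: -5207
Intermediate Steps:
-155*34 + Q = -155*34 + 63 = -5270 + 63 = -5207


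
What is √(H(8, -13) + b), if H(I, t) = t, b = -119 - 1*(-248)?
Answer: 2*√29 ≈ 10.770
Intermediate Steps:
b = 129 (b = -119 + 248 = 129)
√(H(8, -13) + b) = √(-13 + 129) = √116 = 2*√29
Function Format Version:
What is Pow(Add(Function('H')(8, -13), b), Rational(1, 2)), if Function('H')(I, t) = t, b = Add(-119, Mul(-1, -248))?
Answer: Mul(2, Pow(29, Rational(1, 2))) ≈ 10.770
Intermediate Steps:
b = 129 (b = Add(-119, 248) = 129)
Pow(Add(Function('H')(8, -13), b), Rational(1, 2)) = Pow(Add(-13, 129), Rational(1, 2)) = Pow(116, Rational(1, 2)) = Mul(2, Pow(29, Rational(1, 2)))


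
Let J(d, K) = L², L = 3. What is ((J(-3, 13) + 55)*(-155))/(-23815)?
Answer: 1984/4763 ≈ 0.41654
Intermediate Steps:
J(d, K) = 9 (J(d, K) = 3² = 9)
((J(-3, 13) + 55)*(-155))/(-23815) = ((9 + 55)*(-155))/(-23815) = (64*(-155))*(-1/23815) = -9920*(-1/23815) = 1984/4763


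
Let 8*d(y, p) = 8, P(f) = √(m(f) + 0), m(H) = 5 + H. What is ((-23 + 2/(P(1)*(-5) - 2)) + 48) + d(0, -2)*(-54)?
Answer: -2115/73 - 5*√6/73 ≈ -29.140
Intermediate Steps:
P(f) = √(5 + f) (P(f) = √((5 + f) + 0) = √(5 + f))
d(y, p) = 1 (d(y, p) = (⅛)*8 = 1)
((-23 + 2/(P(1)*(-5) - 2)) + 48) + d(0, -2)*(-54) = ((-23 + 2/(√(5 + 1)*(-5) - 2)) + 48) + 1*(-54) = ((-23 + 2/(√6*(-5) - 2)) + 48) - 54 = ((-23 + 2/(-5*√6 - 2)) + 48) - 54 = ((-23 + 2/(-2 - 5*√6)) + 48) - 54 = (25 + 2/(-2 - 5*√6)) - 54 = -29 + 2/(-2 - 5*√6)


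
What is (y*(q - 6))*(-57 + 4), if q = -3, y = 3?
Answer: 1431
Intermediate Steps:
(y*(q - 6))*(-57 + 4) = (3*(-3 - 6))*(-57 + 4) = (3*(-9))*(-53) = -27*(-53) = 1431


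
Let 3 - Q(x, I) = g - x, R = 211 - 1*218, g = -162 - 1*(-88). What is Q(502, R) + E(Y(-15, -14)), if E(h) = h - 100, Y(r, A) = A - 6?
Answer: 459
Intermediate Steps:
g = -74 (g = -162 + 88 = -74)
Y(r, A) = -6 + A
R = -7 (R = 211 - 218 = -7)
Q(x, I) = 77 + x (Q(x, I) = 3 - (-74 - x) = 3 + (74 + x) = 77 + x)
E(h) = -100 + h
Q(502, R) + E(Y(-15, -14)) = (77 + 502) + (-100 + (-6 - 14)) = 579 + (-100 - 20) = 579 - 120 = 459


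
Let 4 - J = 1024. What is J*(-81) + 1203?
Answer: 83823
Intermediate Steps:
J = -1020 (J = 4 - 1*1024 = 4 - 1024 = -1020)
J*(-81) + 1203 = -1020*(-81) + 1203 = 82620 + 1203 = 83823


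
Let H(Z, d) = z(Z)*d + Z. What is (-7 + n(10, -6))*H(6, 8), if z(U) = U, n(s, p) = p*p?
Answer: 1566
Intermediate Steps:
n(s, p) = p²
H(Z, d) = Z + Z*d (H(Z, d) = Z*d + Z = Z + Z*d)
(-7 + n(10, -6))*H(6, 8) = (-7 + (-6)²)*(6*(1 + 8)) = (-7 + 36)*(6*9) = 29*54 = 1566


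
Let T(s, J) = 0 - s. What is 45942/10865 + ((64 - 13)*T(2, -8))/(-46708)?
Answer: 1073483583/253741210 ≈ 4.2306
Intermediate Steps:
T(s, J) = -s
45942/10865 + ((64 - 13)*T(2, -8))/(-46708) = 45942/10865 + ((64 - 13)*(-1*2))/(-46708) = 45942*(1/10865) + (51*(-2))*(-1/46708) = 45942/10865 - 102*(-1/46708) = 45942/10865 + 51/23354 = 1073483583/253741210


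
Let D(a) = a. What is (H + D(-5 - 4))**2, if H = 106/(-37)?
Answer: 192721/1369 ≈ 140.77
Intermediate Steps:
H = -106/37 (H = 106*(-1/37) = -106/37 ≈ -2.8649)
(H + D(-5 - 4))**2 = (-106/37 + (-5 - 4))**2 = (-106/37 - 9)**2 = (-439/37)**2 = 192721/1369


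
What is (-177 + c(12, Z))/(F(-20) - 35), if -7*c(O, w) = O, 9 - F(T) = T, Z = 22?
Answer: 417/14 ≈ 29.786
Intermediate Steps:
F(T) = 9 - T
c(O, w) = -O/7
(-177 + c(12, Z))/(F(-20) - 35) = (-177 - ⅐*12)/((9 - 1*(-20)) - 35) = (-177 - 12/7)/((9 + 20) - 35) = -1251/(7*(29 - 35)) = -1251/7/(-6) = -1251/7*(-⅙) = 417/14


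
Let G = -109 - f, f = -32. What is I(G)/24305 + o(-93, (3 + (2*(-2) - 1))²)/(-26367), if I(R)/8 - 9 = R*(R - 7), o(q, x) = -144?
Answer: 456577464/213616645 ≈ 2.1374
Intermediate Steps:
G = -77 (G = -109 - 1*(-32) = -109 + 32 = -77)
I(R) = 72 + 8*R*(-7 + R) (I(R) = 72 + 8*(R*(R - 7)) = 72 + 8*(R*(-7 + R)) = 72 + 8*R*(-7 + R))
I(G)/24305 + o(-93, (3 + (2*(-2) - 1))²)/(-26367) = (72 - 56*(-77) + 8*(-77)²)/24305 - 144/(-26367) = (72 + 4312 + 8*5929)*(1/24305) - 144*(-1/26367) = (72 + 4312 + 47432)*(1/24305) + 48/8789 = 51816*(1/24305) + 48/8789 = 51816/24305 + 48/8789 = 456577464/213616645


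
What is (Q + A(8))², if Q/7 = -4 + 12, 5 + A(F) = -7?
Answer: 1936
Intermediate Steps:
A(F) = -12 (A(F) = -5 - 7 = -12)
Q = 56 (Q = 7*(-4 + 12) = 7*8 = 56)
(Q + A(8))² = (56 - 12)² = 44² = 1936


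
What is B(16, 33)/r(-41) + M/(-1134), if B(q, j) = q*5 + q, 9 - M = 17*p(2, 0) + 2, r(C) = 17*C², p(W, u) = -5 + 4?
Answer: -96164/5401053 ≈ -0.017805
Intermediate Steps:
p(W, u) = -1
M = 24 (M = 9 - (17*(-1) + 2) = 9 - (-17 + 2) = 9 - 1*(-15) = 9 + 15 = 24)
B(q, j) = 6*q (B(q, j) = 5*q + q = 6*q)
B(16, 33)/r(-41) + M/(-1134) = (6*16)/((17*(-41)²)) + 24/(-1134) = 96/((17*1681)) + 24*(-1/1134) = 96/28577 - 4/189 = -96164/5401053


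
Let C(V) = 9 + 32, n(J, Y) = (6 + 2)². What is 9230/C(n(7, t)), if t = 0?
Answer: 9230/41 ≈ 225.12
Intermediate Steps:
n(J, Y) = 64 (n(J, Y) = 8² = 64)
C(V) = 41
9230/C(n(7, t)) = 9230/41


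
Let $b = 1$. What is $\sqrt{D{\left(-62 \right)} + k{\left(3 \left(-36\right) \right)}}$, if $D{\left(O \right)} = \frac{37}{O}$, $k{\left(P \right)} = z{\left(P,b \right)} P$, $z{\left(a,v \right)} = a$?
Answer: $\frac{\sqrt{44834122}}{62} \approx 108.0$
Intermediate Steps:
$k{\left(P \right)} = P^{2}$ ($k{\left(P \right)} = P P = P^{2}$)
$\sqrt{D{\left(-62 \right)} + k{\left(3 \left(-36\right) \right)}} = \sqrt{\frac{37}{-62} + \left(3 \left(-36\right)\right)^{2}} = \sqrt{37 \left(- \frac{1}{62}\right) + \left(-108\right)^{2}} = \sqrt{- \frac{37}{62} + 11664} = \sqrt{\frac{723131}{62}} = \frac{\sqrt{44834122}}{62}$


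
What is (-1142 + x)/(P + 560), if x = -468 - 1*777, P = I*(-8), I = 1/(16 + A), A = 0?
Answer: -4774/1119 ≈ -4.2663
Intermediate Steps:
I = 1/16 (I = 1/(16 + 0) = 1/16 ≈ 0.062500)
P = -½ (P = (1/16)*(-8) = -½ ≈ -0.50000)
x = -1245 (x = -468 - 777 = -1245)
(-1142 + x)/(P + 560) = (-1142 - 1245)/(-½ + 560) = -2387/(1119/2) = (2/1119)*(-2387) = -4774/1119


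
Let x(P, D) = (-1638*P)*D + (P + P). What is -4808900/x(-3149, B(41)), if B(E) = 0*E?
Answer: 2404450/3149 ≈ 763.56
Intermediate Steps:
B(E) = 0
x(P, D) = 2*P - 1638*D*P (x(P, D) = -1638*D*P + 2*P = 2*P - 1638*D*P)
-4808900/x(-3149, B(41)) = -4808900*(-1/(6298*(1 - 819*0))) = -4808900*(-1/(6298*(1 + 0))) = -4808900/(2*(-3149)*1) = -4808900/(-6298) = -4808900*(-1/6298) = 2404450/3149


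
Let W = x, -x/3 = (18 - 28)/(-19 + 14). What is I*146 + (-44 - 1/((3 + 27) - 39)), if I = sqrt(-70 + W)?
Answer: -395/9 + 292*I*sqrt(19) ≈ -43.889 + 1272.8*I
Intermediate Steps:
x = -6 (x = -3*(18 - 28)/(-19 + 14) = -(-30)/(-5) = -(-30)*(-1)/5 = -3*2 = -6)
W = -6
I = 2*I*sqrt(19) (I = sqrt(-70 - 6) = sqrt(-76) = 2*I*sqrt(19) ≈ 8.7178*I)
I*146 + (-44 - 1/((3 + 27) - 39)) = (2*I*sqrt(19))*146 + (-44 - 1/((3 + 27) - 39)) = 292*I*sqrt(19) + (-44 - 1/(30 - 39)) = 292*I*sqrt(19) + (-44 - 1/(-9)) = 292*I*sqrt(19) + (-44 - 1*(-1/9)) = 292*I*sqrt(19) + (-44 + 1/9) = 292*I*sqrt(19) - 395/9 = -395/9 + 292*I*sqrt(19)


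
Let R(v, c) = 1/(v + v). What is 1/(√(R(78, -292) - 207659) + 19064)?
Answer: 2973984/56728425779 - 2*I*√1263397317/56728425779 ≈ 5.2425e-5 - 1.2531e-6*I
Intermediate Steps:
R(v, c) = 1/(2*v)
1/(√(R(78, -292) - 207659) + 19064) = 1/(√((½)/78 - 207659) + 19064) = 1/(√((½)*(1/78) - 207659) + 19064) = 1/(√(1/156 - 207659) + 19064) = 1/(√(-32394803/156) + 19064) = 1/(I*√1263397317/78 + 19064) = 1/(19064 + I*√1263397317/78)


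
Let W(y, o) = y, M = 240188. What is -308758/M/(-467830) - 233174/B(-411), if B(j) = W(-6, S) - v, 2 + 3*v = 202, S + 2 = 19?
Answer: 19650823749158531/6124009786180 ≈ 3208.8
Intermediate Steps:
S = 17 (S = -2 + 19 = 17)
v = 200/3 (v = -2/3 + (1/3)*202 = -2/3 + 202/3 = 200/3 ≈ 66.667)
B(j) = -218/3 (B(j) = -6 - 1*200/3 = -6 - 200/3 = -218/3)
-308758/M/(-467830) - 233174/B(-411) = -308758/240188/(-467830) - 233174/(-218/3) = -308758*1/240188*(-1/467830) - 233174*(-3/218) = -154379/120094*(-1/467830) + 349761/109 = 154379/56183576020 + 349761/109 = 19650823749158531/6124009786180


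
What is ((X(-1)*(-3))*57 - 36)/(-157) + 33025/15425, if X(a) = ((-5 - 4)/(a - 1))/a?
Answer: -490345/193738 ≈ -2.5310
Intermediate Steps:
X(a) = -9/(a*(-1 + a)) (X(a) = (-9/(-1 + a))/a = -9/(a*(-1 + a)))
((X(-1)*(-3))*57 - 36)/(-157) + 33025/15425 = ((-9/(-1*(-1 - 1))*(-3))*57 - 36)/(-157) + 33025/15425 = ((-9*(-1)/(-2)*(-3))*57 - 36)*(-1/157) + 33025*(1/15425) = ((-9*(-1)*(-½)*(-3))*57 - 36)*(-1/157) + 1321/617 = (-9/2*(-3)*57 - 36)*(-1/157) + 1321/617 = ((27/2)*57 - 36)*(-1/157) + 1321/617 = (1539/2 - 36)*(-1/157) + 1321/617 = (1467/2)*(-1/157) + 1321/617 = -1467/314 + 1321/617 = -490345/193738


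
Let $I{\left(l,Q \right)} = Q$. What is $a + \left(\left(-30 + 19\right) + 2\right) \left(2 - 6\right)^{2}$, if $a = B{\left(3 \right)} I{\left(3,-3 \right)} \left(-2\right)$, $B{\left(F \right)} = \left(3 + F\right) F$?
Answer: $-36$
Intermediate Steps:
$B{\left(F \right)} = F \left(3 + F\right)$
$a = 108$ ($a = 3 \left(3 + 3\right) \left(-3\right) \left(-2\right) = 3 \cdot 6 \left(-3\right) \left(-2\right) = 18 \left(-3\right) \left(-2\right) = \left(-54\right) \left(-2\right) = 108$)
$a + \left(\left(-30 + 19\right) + 2\right) \left(2 - 6\right)^{2} = 108 + \left(\left(-30 + 19\right) + 2\right) \left(2 - 6\right)^{2} = 108 + \left(-11 + 2\right) \left(-4\right)^{2} = 108 - 144 = -36$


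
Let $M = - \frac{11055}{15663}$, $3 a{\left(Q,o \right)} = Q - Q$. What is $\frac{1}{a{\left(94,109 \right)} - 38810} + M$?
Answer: $- \frac{143020071}{202627010} \approx -0.70583$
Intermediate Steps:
$a{\left(Q,o \right)} = 0$ ($a{\left(Q,o \right)} = \frac{Q - Q}{3} = \frac{1}{3} \cdot 0 = 0$)
$M = - \frac{3685}{5221}$ ($M = \left(-11055\right) \frac{1}{15663} = - \frac{3685}{5221} \approx -0.7058$)
$\frac{1}{a{\left(94,109 \right)} - 38810} + M = \frac{1}{0 - 38810} - \frac{3685}{5221} = \frac{1}{-38810} - \frac{3685}{5221} = - \frac{1}{38810} - \frac{3685}{5221} = - \frac{143020071}{202627010}$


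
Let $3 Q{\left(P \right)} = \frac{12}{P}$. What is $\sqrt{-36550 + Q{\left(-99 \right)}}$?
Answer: $\frac{7 i \sqrt{812306}}{33} \approx 191.18 i$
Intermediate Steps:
$Q{\left(P \right)} = \frac{4}{P}$ ($Q{\left(P \right)} = \frac{12 \frac{1}{P}}{3} = \frac{4}{P}$)
$\sqrt{-36550 + Q{\left(-99 \right)}} = \sqrt{-36550 + \frac{4}{-99}} = \sqrt{-36550 + 4 \left(- \frac{1}{99}\right)} = \sqrt{-36550 - \frac{4}{99}} = \sqrt{- \frac{3618454}{99}} = \frac{7 i \sqrt{812306}}{33}$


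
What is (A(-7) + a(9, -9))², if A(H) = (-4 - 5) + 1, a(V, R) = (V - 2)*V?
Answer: 3025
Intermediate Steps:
a(V, R) = V*(-2 + V) (a(V, R) = (-2 + V)*V = V*(-2 + V))
A(H) = -8 (A(H) = -9 + 1 = -8)
(A(-7) + a(9, -9))² = (-8 + 9*(-2 + 9))² = (-8 + 9*7)² = (-8 + 63)² = 55² = 3025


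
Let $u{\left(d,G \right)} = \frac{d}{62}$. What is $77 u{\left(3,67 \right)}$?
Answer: $\frac{231}{62} \approx 3.7258$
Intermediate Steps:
$u{\left(d,G \right)} = \frac{d}{62}$ ($u{\left(d,G \right)} = d \frac{1}{62} = \frac{d}{62}$)
$77 u{\left(3,67 \right)} = 77 \cdot \frac{1}{62} \cdot 3 = 77 \cdot \frac{3}{62} = \frac{231}{62}$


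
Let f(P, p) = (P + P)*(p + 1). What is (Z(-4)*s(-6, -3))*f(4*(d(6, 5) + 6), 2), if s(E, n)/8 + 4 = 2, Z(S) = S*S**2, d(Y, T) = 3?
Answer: 221184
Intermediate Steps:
Z(S) = S**3
s(E, n) = -16 (s(E, n) = -32 + 8*2 = -32 + 16 = -16)
f(P, p) = 2*P*(1 + p) (f(P, p) = (2*P)*(1 + p) = 2*P*(1 + p))
(Z(-4)*s(-6, -3))*f(4*(d(6, 5) + 6), 2) = ((-4)**3*(-16))*(2*(4*(3 + 6))*(1 + 2)) = (-64*(-16))*(2*(4*9)*3) = 1024*(2*36*3) = 1024*216 = 221184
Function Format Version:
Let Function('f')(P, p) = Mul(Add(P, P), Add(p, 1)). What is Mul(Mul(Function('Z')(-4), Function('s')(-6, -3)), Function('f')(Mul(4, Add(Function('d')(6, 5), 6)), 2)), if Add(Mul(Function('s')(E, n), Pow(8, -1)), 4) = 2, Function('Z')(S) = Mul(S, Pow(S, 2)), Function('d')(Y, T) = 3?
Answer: 221184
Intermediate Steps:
Function('Z')(S) = Pow(S, 3)
Function('s')(E, n) = -16 (Function('s')(E, n) = Add(-32, Mul(8, 2)) = Add(-32, 16) = -16)
Function('f')(P, p) = Mul(2, P, Add(1, p)) (Function('f')(P, p) = Mul(Mul(2, P), Add(1, p)) = Mul(2, P, Add(1, p)))
Mul(Mul(Function('Z')(-4), Function('s')(-6, -3)), Function('f')(Mul(4, Add(Function('d')(6, 5), 6)), 2)) = Mul(Mul(Pow(-4, 3), -16), Mul(2, Mul(4, Add(3, 6)), Add(1, 2))) = Mul(Mul(-64, -16), Mul(2, Mul(4, 9), 3)) = Mul(1024, Mul(2, 36, 3)) = Mul(1024, 216) = 221184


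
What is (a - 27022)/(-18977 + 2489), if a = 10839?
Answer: 16183/16488 ≈ 0.98150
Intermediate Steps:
(a - 27022)/(-18977 + 2489) = (10839 - 27022)/(-18977 + 2489) = -16183/(-16488) = -16183*(-1/16488) = 16183/16488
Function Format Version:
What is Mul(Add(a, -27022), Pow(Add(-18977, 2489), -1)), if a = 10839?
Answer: Rational(16183, 16488) ≈ 0.98150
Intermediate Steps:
Mul(Add(a, -27022), Pow(Add(-18977, 2489), -1)) = Mul(Add(10839, -27022), Pow(Add(-18977, 2489), -1)) = Mul(-16183, Pow(-16488, -1)) = Mul(-16183, Rational(-1, 16488)) = Rational(16183, 16488)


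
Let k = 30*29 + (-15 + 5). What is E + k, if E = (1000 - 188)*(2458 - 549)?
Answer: 1550968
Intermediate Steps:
E = 1550108 (E = 812*1909 = 1550108)
k = 860 (k = 870 - 10 = 860)
E + k = 1550108 + 860 = 1550968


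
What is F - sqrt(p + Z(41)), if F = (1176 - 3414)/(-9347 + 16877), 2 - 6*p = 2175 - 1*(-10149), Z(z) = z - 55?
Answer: -373/1255 - I*sqrt(18609)/3 ≈ -0.29721 - 45.472*I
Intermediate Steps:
Z(z) = -55 + z
p = -6161/3 (p = 1/3 - (2175 - 1*(-10149))/6 = 1/3 - (2175 + 10149)/6 = 1/3 - 1/6*12324 = 1/3 - 2054 = -6161/3 ≈ -2053.7)
F = -373/1255 (F = -2238/7530 = -2238*1/7530 = -373/1255 ≈ -0.29721)
F - sqrt(p + Z(41)) = -373/1255 - sqrt(-6161/3 + (-55 + 41)) = -373/1255 - sqrt(-6161/3 - 14) = -373/1255 - sqrt(-6203/3) = -373/1255 - I*sqrt(18609)/3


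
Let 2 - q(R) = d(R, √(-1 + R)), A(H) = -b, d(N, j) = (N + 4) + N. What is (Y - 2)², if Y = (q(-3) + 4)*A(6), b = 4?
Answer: 1156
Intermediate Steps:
d(N, j) = 4 + 2*N (d(N, j) = (4 + N) + N = 4 + 2*N)
A(H) = -4 (A(H) = -1*4 = -4)
q(R) = -2 - 2*R (q(R) = 2 - (4 + 2*R) = 2 + (-4 - 2*R) = -2 - 2*R)
Y = -32 (Y = ((-2 - 2*(-3)) + 4)*(-4) = ((-2 + 6) + 4)*(-4) = (4 + 4)*(-4) = 8*(-4) = -32)
(Y - 2)² = (-32 - 2)² = (-34)² = 1156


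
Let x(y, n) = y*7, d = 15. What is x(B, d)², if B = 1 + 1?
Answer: 196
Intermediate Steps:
B = 2
x(y, n) = 7*y
x(B, d)² = (7*2)² = 14² = 196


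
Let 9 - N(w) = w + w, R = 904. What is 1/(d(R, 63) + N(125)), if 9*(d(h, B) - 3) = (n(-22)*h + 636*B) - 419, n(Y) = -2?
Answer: 9/35699 ≈ 0.00025211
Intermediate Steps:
d(h, B) = -392/9 - 2*h/9 + 212*B/3 (d(h, B) = 3 + ((-2*h + 636*B) - 419)/9 = 3 + (-419 - 2*h + 636*B)/9 = 3 + (-419/9 - 2*h/9 + 212*B/3) = -392/9 - 2*h/9 + 212*B/3)
N(w) = 9 - 2*w (N(w) = 9 - (w + w) = 9 - 2*w)
1/(d(R, 63) + N(125)) = 1/((-392/9 - 2/9*904 + (212/3)*63) + (9 - 2*125)) = 1/((-392/9 - 1808/9 + 4452) + (9 - 250)) = 1/(37868/9 - 241) = 1/(35699/9) = 9/35699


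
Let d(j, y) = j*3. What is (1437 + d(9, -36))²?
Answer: 2143296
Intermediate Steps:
d(j, y) = 3*j
(1437 + d(9, -36))² = (1437 + 3*9)² = (1437 + 27)² = 1464² = 2143296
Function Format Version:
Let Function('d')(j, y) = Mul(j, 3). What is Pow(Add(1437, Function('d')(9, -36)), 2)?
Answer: 2143296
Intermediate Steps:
Function('d')(j, y) = Mul(3, j)
Pow(Add(1437, Function('d')(9, -36)), 2) = Pow(Add(1437, Mul(3, 9)), 2) = Pow(Add(1437, 27), 2) = Pow(1464, 2) = 2143296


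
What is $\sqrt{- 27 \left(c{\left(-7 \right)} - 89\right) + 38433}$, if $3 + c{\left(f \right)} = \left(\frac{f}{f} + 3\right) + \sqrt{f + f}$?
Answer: $\sqrt{40809 - 27 i \sqrt{14}} \approx 202.01 - 0.25 i$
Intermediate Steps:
$c{\left(f \right)} = 1 + \sqrt{2} \sqrt{f}$ ($c{\left(f \right)} = -3 + \left(\left(\frac{f}{f} + 3\right) + \sqrt{f + f}\right) = -3 + \left(\left(1 + 3\right) + \sqrt{2 f}\right) = -3 + \left(4 + \sqrt{2} \sqrt{f}\right) = 1 + \sqrt{2} \sqrt{f}$)
$\sqrt{- 27 \left(c{\left(-7 \right)} - 89\right) + 38433} = \sqrt{- 27 \left(\left(1 + \sqrt{2} \sqrt{-7}\right) - 89\right) + 38433} = \sqrt{- 27 \left(\left(1 + \sqrt{2} i \sqrt{7}\right) - 89\right) + 38433} = \sqrt{- 27 \left(\left(1 + i \sqrt{14}\right) - 89\right) + 38433} = \sqrt{- 27 \left(-88 + i \sqrt{14}\right) + 38433} = \sqrt{\left(2376 - 27 i \sqrt{14}\right) + 38433} = \sqrt{40809 - 27 i \sqrt{14}}$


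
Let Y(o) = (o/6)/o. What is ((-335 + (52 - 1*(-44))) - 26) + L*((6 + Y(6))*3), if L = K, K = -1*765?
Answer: -28835/2 ≈ -14418.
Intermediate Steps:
K = -765
L = -765
Y(o) = ⅙ (Y(o) = (o*(⅙))/o = (o/6)/o = ⅙)
((-335 + (52 - 1*(-44))) - 26) + L*((6 + Y(6))*3) = ((-335 + (52 - 1*(-44))) - 26) - 765*(6 + ⅙)*3 = ((-335 + (52 + 44)) - 26) - 9435*3/2 = ((-335 + 96) - 26) - 765*37/2 = (-239 - 26) - 28305/2 = -265 - 28305/2 = -28835/2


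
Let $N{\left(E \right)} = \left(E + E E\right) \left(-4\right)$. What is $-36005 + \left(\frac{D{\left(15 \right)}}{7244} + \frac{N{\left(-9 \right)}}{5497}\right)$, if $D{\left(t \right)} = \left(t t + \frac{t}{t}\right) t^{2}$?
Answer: $- \frac{716725656581}{19910134} \approx -35998.0$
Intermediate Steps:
$N{\left(E \right)} = - 4 E - 4 E^{2}$ ($N{\left(E \right)} = \left(E + E^{2}\right) \left(-4\right) = - 4 E - 4 E^{2}$)
$D{\left(t \right)} = t^{2} \left(1 + t^{2}\right)$ ($D{\left(t \right)} = \left(t^{2} + 1\right) t^{2} = \left(1 + t^{2}\right) t^{2} = t^{2} \left(1 + t^{2}\right)$)
$-36005 + \left(\frac{D{\left(15 \right)}}{7244} + \frac{N{\left(-9 \right)}}{5497}\right) = -36005 + \left(\frac{15^{2} + 15^{4}}{7244} + \frac{\left(-4\right) \left(-9\right) \left(1 - 9\right)}{5497}\right) = -36005 + \left(\left(225 + 50625\right) \frac{1}{7244} + \left(-4\right) \left(-9\right) \left(-8\right) \frac{1}{5497}\right) = -36005 + \left(50850 \cdot \frac{1}{7244} - \frac{288}{5497}\right) = -36005 + \left(\frac{25425}{3622} - \frac{288}{5497}\right) = -36005 + \frac{138718089}{19910134} = - \frac{716725656581}{19910134}$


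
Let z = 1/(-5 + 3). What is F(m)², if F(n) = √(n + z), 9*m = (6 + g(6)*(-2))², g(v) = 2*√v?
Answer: 85/6 - 16*√6/3 ≈ 1.1027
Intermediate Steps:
z = -½ (z = 1/(-2) = -½ ≈ -0.50000)
m = (6 - 4*√6)²/9 (m = (6 + (2*√6)*(-2))²/9 = (6 - 4*√6)²/9 ≈ 1.6027)
F(n) = √(-½ + n) (F(n) = √(n - ½) = √(-½ + n))
F(m)² = (√(-2 + 4*(44/3 - 16*√6/3))/2)² = (√(-2 + (176/3 - 64*√6/3))/2)² = (√(170/3 - 64*√6/3)/2)² = 85/6 - 16*√6/3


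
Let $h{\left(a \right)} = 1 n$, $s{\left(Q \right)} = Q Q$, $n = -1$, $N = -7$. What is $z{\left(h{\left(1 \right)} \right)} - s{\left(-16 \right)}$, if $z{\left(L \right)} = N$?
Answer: $-263$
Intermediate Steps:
$s{\left(Q \right)} = Q^{2}$
$h{\left(a \right)} = -1$ ($h{\left(a \right)} = 1 \left(-1\right) = -1$)
$z{\left(L \right)} = -7$
$z{\left(h{\left(1 \right)} \right)} - s{\left(-16 \right)} = -7 - \left(-16\right)^{2} = -7 - 256 = -263$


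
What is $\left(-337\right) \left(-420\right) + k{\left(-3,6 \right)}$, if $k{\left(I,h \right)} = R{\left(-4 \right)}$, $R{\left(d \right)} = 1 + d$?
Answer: $141537$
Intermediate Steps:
$k{\left(I,h \right)} = -3$ ($k{\left(I,h \right)} = 1 - 4 = -3$)
$\left(-337\right) \left(-420\right) + k{\left(-3,6 \right)} = \left(-337\right) \left(-420\right) - 3 = 141540 - 3 = 141537$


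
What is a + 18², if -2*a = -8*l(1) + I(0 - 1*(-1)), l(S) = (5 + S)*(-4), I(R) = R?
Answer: 455/2 ≈ 227.50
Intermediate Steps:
l(S) = -20 - 4*S
a = -193/2 (a = -(-8*(-20 - 4*1) + (0 - 1*(-1)))/2 = -(-8*(-20 - 4) + (0 + 1))/2 = -(-8*(-24) + 1)/2 = -(192 + 1)/2 = -½*193 = -193/2 ≈ -96.500)
a + 18² = -193/2 + 18² = -193/2 + 324 = 455/2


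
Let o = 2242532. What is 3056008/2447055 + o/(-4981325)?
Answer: 102477577972/128311328925 ≈ 0.79866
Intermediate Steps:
3056008/2447055 + o/(-4981325) = 3056008/2447055 + 2242532/(-4981325) = 3056008*(1/2447055) + 2242532*(-1/4981325) = 3056008/2447055 - 118028/262175 = 102477577972/128311328925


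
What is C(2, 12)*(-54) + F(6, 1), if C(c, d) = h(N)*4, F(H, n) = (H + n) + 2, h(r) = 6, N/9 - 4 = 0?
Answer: -1287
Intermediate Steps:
N = 36 (N = 36 + 9*0 = 36 + 0 = 36)
F(H, n) = 2 + H + n
C(c, d) = 24 (C(c, d) = 6*4 = 24)
C(2, 12)*(-54) + F(6, 1) = 24*(-54) + (2 + 6 + 1) = -1296 + 9 = -1287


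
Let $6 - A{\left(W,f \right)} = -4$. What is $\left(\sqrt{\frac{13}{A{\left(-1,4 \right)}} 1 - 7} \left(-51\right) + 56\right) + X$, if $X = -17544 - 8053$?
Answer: $-25541 - \frac{51 i \sqrt{570}}{10} \approx -25541.0 - 121.76 i$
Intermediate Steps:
$A{\left(W,f \right)} = 10$ ($A{\left(W,f \right)} = 6 - -4 = 6 + 4 = 10$)
$X = -25597$ ($X = -17544 - 8053 = -25597$)
$\left(\sqrt{\frac{13}{A{\left(-1,4 \right)}} 1 - 7} \left(-51\right) + 56\right) + X = \left(\sqrt{\frac{13}{10} \cdot 1 - 7} \left(-51\right) + 56\right) - 25597 = \left(\sqrt{\frac{13}{10} - 7} \left(-51\right) + 56\right) - 25597 = \left(\sqrt{- \frac{57}{10}} \left(-51\right) + 56\right) - 25597 = \left(\frac{i \sqrt{570}}{10} \left(-51\right) + 56\right) - 25597 = \left(- \frac{51 i \sqrt{570}}{10} + 56\right) - 25597 = \left(56 - \frac{51 i \sqrt{570}}{10}\right) - 25597 = -25541 - \frac{51 i \sqrt{570}}{10}$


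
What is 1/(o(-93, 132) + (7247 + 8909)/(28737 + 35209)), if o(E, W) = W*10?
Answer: 31973/42212438 ≈ 0.00075743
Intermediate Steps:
o(E, W) = 10*W
1/(o(-93, 132) + (7247 + 8909)/(28737 + 35209)) = 1/(10*132 + (7247 + 8909)/(28737 + 35209)) = 1/(1320 + 16156/63946) = 1/(1320 + 16156*(1/63946)) = 1/(1320 + 8078/31973) = 1/(42212438/31973) = 31973/42212438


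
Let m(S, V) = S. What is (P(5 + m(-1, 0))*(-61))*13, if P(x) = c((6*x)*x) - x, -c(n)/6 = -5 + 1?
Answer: -15860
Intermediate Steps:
c(n) = 24 (c(n) = -6*(-5 + 1) = -6*(-4) = 24)
P(x) = 24 - x
(P(5 + m(-1, 0))*(-61))*13 = ((24 - (5 - 1))*(-61))*13 = ((24 - 1*4)*(-61))*13 = ((24 - 4)*(-61))*13 = (20*(-61))*13 = -1220*13 = -15860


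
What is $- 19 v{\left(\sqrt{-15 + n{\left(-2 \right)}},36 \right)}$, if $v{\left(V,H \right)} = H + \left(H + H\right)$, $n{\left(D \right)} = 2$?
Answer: $-2052$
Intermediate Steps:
$v{\left(V,H \right)} = 3 H$ ($v{\left(V,H \right)} = H + 2 H = 3 H$)
$- 19 v{\left(\sqrt{-15 + n{\left(-2 \right)}},36 \right)} = - 19 \cdot 3 \cdot 36 = \left(-19\right) 108 = -2052$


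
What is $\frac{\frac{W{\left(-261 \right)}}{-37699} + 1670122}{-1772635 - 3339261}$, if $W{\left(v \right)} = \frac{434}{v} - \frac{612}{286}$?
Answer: $- \frac{1174964043292361}{3596320503943596} \approx -0.32671$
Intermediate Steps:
$W{\left(v \right)} = - \frac{306}{143} + \frac{434}{v}$ ($W{\left(v \right)} = \frac{434}{v} - \frac{306}{143} = - \frac{306}{143} + \frac{434}{v}$)
$\frac{\frac{W{\left(-261 \right)}}{-37699} + 1670122}{-1772635 - 3339261} = \frac{\frac{- \frac{306}{143} + \frac{434}{-261}}{-37699} + 1670122}{-1772635 - 3339261} = \frac{\left(- \frac{306}{143} + 434 \left(- \frac{1}{261}\right)\right) \left(- \frac{1}{37699}\right) + 1670122}{-5111896} = \left(\left(- \frac{306}{143} - \frac{434}{261}\right) \left(- \frac{1}{37699}\right) + 1670122\right) \left(- \frac{1}{5111896}\right) = \left(\left(- \frac{141928}{37323}\right) \left(- \frac{1}{37699}\right) + 1670122\right) \left(- \frac{1}{5111896}\right) = \left(\frac{141928}{1407039777} + 1670122\right) \left(- \frac{1}{5111896}\right) = \frac{2349928086584722}{1407039777} \left(- \frac{1}{5111896}\right) = - \frac{1174964043292361}{3596320503943596}$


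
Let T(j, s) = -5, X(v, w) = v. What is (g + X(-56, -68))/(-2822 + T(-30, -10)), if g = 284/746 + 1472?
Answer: -528310/1054471 ≈ -0.50102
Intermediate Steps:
g = 549198/373 (g = 284*(1/746) + 1472 = 142/373 + 1472 = 549198/373 ≈ 1472.4)
(g + X(-56, -68))/(-2822 + T(-30, -10)) = (549198/373 - 56)/(-2822 - 5) = (528310/373)/(-2827) = (528310/373)*(-1/2827) = -528310/1054471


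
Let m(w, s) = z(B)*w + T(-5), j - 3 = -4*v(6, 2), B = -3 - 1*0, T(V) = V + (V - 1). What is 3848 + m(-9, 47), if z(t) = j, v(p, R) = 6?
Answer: 4026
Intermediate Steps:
T(V) = -1 + 2*V (T(V) = V + (-1 + V) = -1 + 2*V)
B = -3 (B = -3 + 0 = -3)
j = -21 (j = 3 - 4*6 = 3 - 24 = -21)
z(t) = -21
m(w, s) = -11 - 21*w (m(w, s) = -21*w + (-1 + 2*(-5)) = -21*w + (-1 - 10) = -21*w - 11 = -11 - 21*w)
3848 + m(-9, 47) = 3848 + (-11 - 21*(-9)) = 3848 + (-11 + 189) = 3848 + 178 = 4026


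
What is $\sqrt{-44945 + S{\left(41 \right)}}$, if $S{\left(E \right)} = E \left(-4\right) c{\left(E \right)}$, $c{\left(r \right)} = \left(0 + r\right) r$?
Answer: $i \sqrt{320629} \approx 566.24 i$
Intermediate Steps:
$c{\left(r \right)} = r^{2}$ ($c{\left(r \right)} = r r = r^{2}$)
$S{\left(E \right)} = - 4 E^{3}$ ($S{\left(E \right)} = E \left(-4\right) E^{2} = - 4 E E^{2} = - 4 E^{3}$)
$\sqrt{-44945 + S{\left(41 \right)}} = \sqrt{-44945 - 4 \cdot 41^{3}} = \sqrt{-44945 - 275684} = \sqrt{-320629} = i \sqrt{320629}$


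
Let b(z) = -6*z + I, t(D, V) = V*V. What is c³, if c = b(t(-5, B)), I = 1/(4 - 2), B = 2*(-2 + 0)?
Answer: -6967871/8 ≈ -8.7098e+5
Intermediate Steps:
B = -4 (B = 2*(-2) = -4)
I = ½ (I = 1/2 = ½ ≈ 0.50000)
t(D, V) = V²
b(z) = ½ - 6*z (b(z) = -6*z + ½ = ½ - 6*z)
c = -191/2 (c = ½ - 6*(-4)² = ½ - 6*16 = ½ - 96 = -191/2 ≈ -95.500)
c³ = (-191/2)³ = -6967871/8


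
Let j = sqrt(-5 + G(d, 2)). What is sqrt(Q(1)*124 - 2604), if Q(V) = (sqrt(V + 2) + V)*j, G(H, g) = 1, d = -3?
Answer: 2*sqrt(31)*sqrt(-21 + 2*I*(1 + sqrt(3))) ≈ 6.5842 + 51.452*I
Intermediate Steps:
j = 2*I (j = sqrt(-5 + 1) = sqrt(-4) = 2*I ≈ 2.0*I)
Q(V) = 2*I*(V + sqrt(2 + V)) (Q(V) = (sqrt(V + 2) + V)*(2*I) = (sqrt(2 + V) + V)*(2*I) = (V + sqrt(2 + V))*(2*I) = 2*I*(V + sqrt(2 + V)))
sqrt(Q(1)*124 - 2604) = sqrt((2*I*(1 + sqrt(2 + 1)))*124 - 2604) = sqrt((2*I*(1 + sqrt(3)))*124 - 2604) = sqrt(248*I*(1 + sqrt(3)) - 2604) = sqrt(-2604 + 248*I*(1 + sqrt(3)))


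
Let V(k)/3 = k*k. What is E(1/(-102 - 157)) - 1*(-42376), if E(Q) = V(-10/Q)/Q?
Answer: -5212151324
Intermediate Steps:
V(k) = 3*k² (V(k) = 3*(k*k) = 3*k²)
E(Q) = 300/Q³ (E(Q) = (3*(-10/Q)²)/Q = (3*(100/Q²))/Q = (300/Q²)/Q = 300/Q³)
E(1/(-102 - 157)) - 1*(-42376) = 300/(1/(-102 - 157))³ - 1*(-42376) = 300/(1/(-259))³ + 42376 = 300/(-1/259)³ + 42376 = 300*(-17373979) + 42376 = -5212193700 + 42376 = -5212151324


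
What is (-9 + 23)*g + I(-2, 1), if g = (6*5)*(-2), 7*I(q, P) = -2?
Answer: -5882/7 ≈ -840.29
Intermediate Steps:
I(q, P) = -2/7 (I(q, P) = (1/7)*(-2) = -2/7)
g = -60 (g = 30*(-2) = -60)
(-9 + 23)*g + I(-2, 1) = (-9 + 23)*(-60) - 2/7 = 14*(-60) - 2/7 = -840 - 2/7 = -5882/7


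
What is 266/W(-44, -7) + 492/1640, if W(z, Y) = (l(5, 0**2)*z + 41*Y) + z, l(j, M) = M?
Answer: -1667/3310 ≈ -0.50362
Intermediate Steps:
W(z, Y) = z + 41*Y (W(z, Y) = (0**2*z + 41*Y) + z = (0*z + 41*Y) + z = (0 + 41*Y) + z = 41*Y + z = z + 41*Y)
266/W(-44, -7) + 492/1640 = 266/(-44 + 41*(-7)) + 492/1640 = 266/(-44 - 287) + 492*(1/1640) = 266/(-331) + 3/10 = 266*(-1/331) + 3/10 = -266/331 + 3/10 = -1667/3310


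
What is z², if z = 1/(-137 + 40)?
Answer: 1/9409 ≈ 0.00010628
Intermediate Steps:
z = -1/97 (z = 1/(-97) = -1/97 ≈ -0.010309)
z² = (-1/97)² = 1/9409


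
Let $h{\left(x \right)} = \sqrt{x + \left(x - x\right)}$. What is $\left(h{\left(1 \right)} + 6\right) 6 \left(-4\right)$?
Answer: $-168$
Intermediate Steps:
$h{\left(x \right)} = \sqrt{x}$ ($h{\left(x \right)} = \sqrt{x + 0} = \sqrt{x}$)
$\left(h{\left(1 \right)} + 6\right) 6 \left(-4\right) = \left(\sqrt{1} + 6\right) 6 \left(-4\right) = \left(1 + 6\right) 6 \left(-4\right) = 7 \cdot 6 \left(-4\right) = 42 \left(-4\right) = -168$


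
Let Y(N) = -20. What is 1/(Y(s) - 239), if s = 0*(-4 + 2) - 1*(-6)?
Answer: -1/259 ≈ -0.0038610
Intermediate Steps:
s = 6 (s = 0*(-2) + 6 = 0 + 6 = 6)
1/(Y(s) - 239) = 1/(-20 - 239) = 1/(-259) = -1/259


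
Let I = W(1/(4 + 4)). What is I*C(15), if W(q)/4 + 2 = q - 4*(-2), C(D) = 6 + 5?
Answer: 539/2 ≈ 269.50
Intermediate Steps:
C(D) = 11
W(q) = 24 + 4*q (W(q) = -8 + 4*(q - 4*(-2)) = -8 + 4*(q + 8) = -8 + 4*(8 + q) = -8 + (32 + 4*q) = 24 + 4*q)
I = 49/2 (I = 24 + 4/(4 + 4) = 24 + 4/8 = 24 + 4*(1/8) = 24 + 1/2 = 49/2 ≈ 24.500)
I*C(15) = (49/2)*11 = 539/2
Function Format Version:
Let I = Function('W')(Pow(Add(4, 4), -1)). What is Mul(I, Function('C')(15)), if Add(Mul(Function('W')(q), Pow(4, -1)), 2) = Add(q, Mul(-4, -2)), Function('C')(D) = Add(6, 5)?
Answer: Rational(539, 2) ≈ 269.50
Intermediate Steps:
Function('C')(D) = 11
Function('W')(q) = Add(24, Mul(4, q)) (Function('W')(q) = Add(-8, Mul(4, Add(q, Mul(-4, -2)))) = Add(-8, Mul(4, Add(q, 8))) = Add(-8, Mul(4, Add(8, q))) = Add(-8, Add(32, Mul(4, q))) = Add(24, Mul(4, q)))
I = Rational(49, 2) (I = Add(24, Mul(4, Pow(Add(4, 4), -1))) = Add(24, Mul(4, Pow(8, -1))) = Add(24, Mul(4, Rational(1, 8))) = Add(24, Rational(1, 2)) = Rational(49, 2) ≈ 24.500)
Mul(I, Function('C')(15)) = Mul(Rational(49, 2), 11) = Rational(539, 2)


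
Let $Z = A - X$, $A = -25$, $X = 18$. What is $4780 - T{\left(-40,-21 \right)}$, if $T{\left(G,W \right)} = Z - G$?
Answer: $4783$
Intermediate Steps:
$Z = -43$ ($Z = -25 - 18 = -43$)
$T{\left(G,W \right)} = -43 - G$
$4780 - T{\left(-40,-21 \right)} = 4780 - \left(-43 - -40\right) = 4780 - \left(-43 + 40\right) = 4780 - -3 = 4780 + 3 = 4783$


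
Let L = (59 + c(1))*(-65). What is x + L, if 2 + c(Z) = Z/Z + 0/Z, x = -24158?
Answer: -27928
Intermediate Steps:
c(Z) = -1 (c(Z) = -2 + (Z/Z + 0/Z) = -2 + (1 + 0) = -2 + 1 = -1)
L = -3770 (L = (59 - 1)*(-65) = 58*(-65) = -3770)
x + L = -24158 - 3770 = -27928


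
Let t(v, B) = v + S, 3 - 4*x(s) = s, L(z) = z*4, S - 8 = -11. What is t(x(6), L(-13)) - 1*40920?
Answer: -163695/4 ≈ -40924.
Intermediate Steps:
S = -3 (S = 8 - 11 = -3)
L(z) = 4*z
x(s) = ¾ - s/4
t(v, B) = -3 + v (t(v, B) = v - 3 = -3 + v)
t(x(6), L(-13)) - 1*40920 = (-3 + (¾ - ¼*6)) - 1*40920 = (-3 + (¾ - 3/2)) - 40920 = (-3 - ¾) - 40920 = -15/4 - 40920 = -163695/4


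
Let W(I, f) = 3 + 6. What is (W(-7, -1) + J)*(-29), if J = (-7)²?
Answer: -1682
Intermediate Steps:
W(I, f) = 9
J = 49
(W(-7, -1) + J)*(-29) = (9 + 49)*(-29) = 58*(-29) = -1682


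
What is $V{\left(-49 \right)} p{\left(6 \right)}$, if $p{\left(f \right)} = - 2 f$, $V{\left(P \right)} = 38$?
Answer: $-456$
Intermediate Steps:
$V{\left(-49 \right)} p{\left(6 \right)} = 38 \left(\left(-2\right) 6\right) = 38 \left(-12\right) = -456$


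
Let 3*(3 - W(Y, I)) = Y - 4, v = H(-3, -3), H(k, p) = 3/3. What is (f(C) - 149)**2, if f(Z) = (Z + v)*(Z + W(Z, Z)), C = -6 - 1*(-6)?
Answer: 188356/9 ≈ 20928.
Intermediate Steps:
H(k, p) = 1 (H(k, p) = 3*(1/3) = 1)
C = 0 (C = -6 + 6 = 0)
v = 1
W(Y, I) = 13/3 - Y/3 (W(Y, I) = 3 - (Y - 4)/3 = 3 - (-4 + Y)/3 = 3 + (4/3 - Y/3) = 13/3 - Y/3)
f(Z) = (1 + Z)*(13/3 + 2*Z/3) (f(Z) = (Z + 1)*(Z + (13/3 - Z/3)) = (1 + Z)*(13/3 + 2*Z/3))
(f(C) - 149)**2 = ((13/3 + 5*0 + (2/3)*0**2) - 149)**2 = ((13/3 + 0 + (2/3)*0) - 149)**2 = ((13/3 + 0 + 0) - 149)**2 = (13/3 - 149)**2 = (-434/3)**2 = 188356/9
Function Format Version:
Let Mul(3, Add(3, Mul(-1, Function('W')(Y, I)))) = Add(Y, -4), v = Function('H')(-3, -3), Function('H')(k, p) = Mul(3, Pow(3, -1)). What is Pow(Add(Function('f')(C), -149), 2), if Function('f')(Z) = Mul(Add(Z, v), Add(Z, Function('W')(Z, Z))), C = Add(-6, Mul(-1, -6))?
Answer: Rational(188356, 9) ≈ 20928.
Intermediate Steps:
Function('H')(k, p) = 1 (Function('H')(k, p) = Mul(3, Rational(1, 3)) = 1)
C = 0 (C = Add(-6, 6) = 0)
v = 1
Function('W')(Y, I) = Add(Rational(13, 3), Mul(Rational(-1, 3), Y)) (Function('W')(Y, I) = Add(3, Mul(Rational(-1, 3), Add(Y, -4))) = Add(3, Mul(Rational(-1, 3), Add(-4, Y))) = Add(3, Add(Rational(4, 3), Mul(Rational(-1, 3), Y))) = Add(Rational(13, 3), Mul(Rational(-1, 3), Y)))
Function('f')(Z) = Mul(Add(1, Z), Add(Rational(13, 3), Mul(Rational(2, 3), Z))) (Function('f')(Z) = Mul(Add(Z, 1), Add(Z, Add(Rational(13, 3), Mul(Rational(-1, 3), Z)))) = Mul(Add(1, Z), Add(Rational(13, 3), Mul(Rational(2, 3), Z))))
Pow(Add(Function('f')(C), -149), 2) = Pow(Add(Add(Rational(13, 3), Mul(5, 0), Mul(Rational(2, 3), Pow(0, 2))), -149), 2) = Pow(Add(Add(Rational(13, 3), 0, Mul(Rational(2, 3), 0)), -149), 2) = Pow(Add(Add(Rational(13, 3), 0, 0), -149), 2) = Pow(Add(Rational(13, 3), -149), 2) = Pow(Rational(-434, 3), 2) = Rational(188356, 9)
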